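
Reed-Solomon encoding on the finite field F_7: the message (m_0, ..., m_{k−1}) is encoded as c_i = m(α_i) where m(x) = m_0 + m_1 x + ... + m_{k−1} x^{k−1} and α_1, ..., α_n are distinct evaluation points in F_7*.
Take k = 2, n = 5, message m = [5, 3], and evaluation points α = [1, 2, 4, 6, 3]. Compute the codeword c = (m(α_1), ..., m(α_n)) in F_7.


c = [1, 4, 3, 2, 0]

Message polynomial: m(x) = 5 + 3·x (mod 7).
For each evaluation point α_i, compute m(α_i) mod 7:
  α_1 = 1: Horner steps 3 → 1, so m(1) = 1.
  α_2 = 2: Horner steps 3 → 4, so m(2) = 4.
  α_3 = 4: Horner steps 3 → 3, so m(4) = 3.
  α_4 = 6: Horner steps 3 → 2, so m(6) = 2.
  α_5 = 3: Horner steps 3 → 0, so m(3) = 0.
Codeword c = [1, 4, 3, 2, 0] ∈ F_7^5.


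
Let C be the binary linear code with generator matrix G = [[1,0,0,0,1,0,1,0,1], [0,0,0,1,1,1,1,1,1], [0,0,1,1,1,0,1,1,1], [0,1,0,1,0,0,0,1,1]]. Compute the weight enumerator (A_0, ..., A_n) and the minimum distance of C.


Weight distribution: A_0 = 1, A_2 = 1, A_4 = 8, A_6 = 5, A_8 = 1. Minimum distance d = 2.

Enumerate all 2^4 = 16 messages m ∈ F_2^4.
For each, compute codeword c = mG in F_2^9, then tally its weight.
  m = 0000 → c = 000000000, weight = 0.
  m = 1000 → c = 100010101, weight = 4.
  m = 0100 → c = 000111111, weight = 6.
  m = 1100 → c = 100101010, weight = 4.
  m = 0010 → c = 001110111, weight = 6.
  m = 1010 → c = 101100010, weight = 4.
  m = 0110 → c = 001001000, weight = 2.
  m = 1110 → c = 101011101, weight = 6.
  m = 0001 → c = 010100011, weight = 4.
  m = 1001 → c = 110110110, weight = 6.
  m = 0101 → c = 010011100, weight = 4.
  m = 1101 → c = 110001001, weight = 4.
  m = 0011 → c = 011010100, weight = 4.
  m = 1011 → c = 111000001, weight = 4.
  m = 0111 → c = 011101011, weight = 6.
  m = 1111 → c = 111111110, weight = 8.
Tally weights:
  weight 0: 1 codewords.
  weight 2: 1 codewords.
  weight 4: 8 codewords.
  weight 6: 5 codewords.
  weight 8: 1 codewords.
Minimum distance d = smallest w > 0 with A_w > 0 = 2.
Sanity: Σ A_w = 16 = 2^4 = 16 ✓.


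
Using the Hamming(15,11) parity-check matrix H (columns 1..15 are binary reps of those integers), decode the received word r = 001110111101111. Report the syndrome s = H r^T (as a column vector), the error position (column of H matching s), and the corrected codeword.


s = (1, 1, 1, 0)^T, error position = 14, corrected codeword c = 001110111101101

Compute s = H r^T mod 2 one row at a time:
  s_1 = 1 + 1 + 1 + 0 + 1 + 1 + 1 + 1 = 7 ≡ 1 (mod 2).
  s_2 = 1 + 1 + 0 + 1 + 1 + 1 + 1 + 1 = 7 ≡ 1 (mod 2).
  s_3 = 0 + 1 + 0 + 1 + 1 + 0 + 1 + 1 = 5 ≡ 1 (mod 2).
  s_4 = 0 + 1 + 1 + 1 + 1 + 0 + 1 + 1 = 6 ≡ 0 (mod 2).
s = (1, 1, 1, 0)^T — this equals column 14 of H (binary 1110), so error is at position 14.
Correct: flip bit 14 of r = 001110111101111 to get c = 001110111101101.


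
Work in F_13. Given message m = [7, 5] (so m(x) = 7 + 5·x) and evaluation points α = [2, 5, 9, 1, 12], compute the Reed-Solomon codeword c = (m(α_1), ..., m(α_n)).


c = [4, 6, 0, 12, 2]

Message polynomial: m(x) = 7 + 5·x (mod 13).
For each evaluation point α_i, compute m(α_i) mod 13:
  α_1 = 2: Horner steps 5 → 4, so m(2) = 4.
  α_2 = 5: Horner steps 5 → 6, so m(5) = 6.
  α_3 = 9: Horner steps 5 → 0, so m(9) = 0.
  α_4 = 1: Horner steps 5 → 12, so m(1) = 12.
  α_5 = 12: Horner steps 5 → 2, so m(12) = 2.
Codeword c = [4, 6, 0, 12, 2] ∈ F_13^5.


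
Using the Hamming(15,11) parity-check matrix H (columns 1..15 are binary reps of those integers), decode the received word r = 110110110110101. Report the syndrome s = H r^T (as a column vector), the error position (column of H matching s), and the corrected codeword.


s = (1, 1, 1, 0)^T, error position = 14, corrected codeword c = 110110110110111

Compute s = H r^T mod 2 one row at a time:
  s_1 = 1 + 0 + 1 + 1 + 0 + 1 + 0 + 1 = 5 ≡ 1 (mod 2).
  s_2 = 1 + 1 + 0 + 1 + 0 + 1 + 0 + 1 = 5 ≡ 1 (mod 2).
  s_3 = 1 + 0 + 0 + 1 + 1 + 1 + 0 + 1 = 5 ≡ 1 (mod 2).
  s_4 = 1 + 0 + 1 + 1 + 0 + 1 + 1 + 1 = 6 ≡ 0 (mod 2).
s = (1, 1, 1, 0)^T — this equals column 14 of H (binary 1110), so error is at position 14.
Correct: flip bit 14 of r = 110110110110101 to get c = 110110110110111.


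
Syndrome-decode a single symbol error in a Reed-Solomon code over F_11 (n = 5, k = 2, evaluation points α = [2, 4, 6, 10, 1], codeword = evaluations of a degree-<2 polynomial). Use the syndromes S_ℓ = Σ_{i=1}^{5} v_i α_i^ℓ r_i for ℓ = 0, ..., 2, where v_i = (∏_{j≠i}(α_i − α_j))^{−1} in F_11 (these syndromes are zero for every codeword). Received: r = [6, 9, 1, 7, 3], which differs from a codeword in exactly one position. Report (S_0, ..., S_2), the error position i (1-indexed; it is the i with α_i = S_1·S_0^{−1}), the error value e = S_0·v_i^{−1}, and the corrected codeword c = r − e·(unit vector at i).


S = (5, 5, 5), error at position 5, error magnitude e = 4, c = [6, 9, 1, 7, 10].

Step 1: column multipliers v_i = (∏_{j≠i}(α_i − α_j))^{−1} mod 11.
  i = 1 (α = 2): (2−4)(2−6)(2−10)(2−1) = (−2)·(−4)·(−8)·1 = −64 ≡ 2, so v_1 = 2^{−1} = 6 (mod 11).
  i = 2 (α = 4): (4−2)(4−6)(4−10)(4−1) = 2·(−2)·(−6)·3 = 72 ≡ 6, so v_2 = 6^{−1} = 2 (mod 11).
  i = 3 (α = 6): (6−2)(6−4)(6−10)(6−1) = 4·2·(−4)·5 = −160 ≡ 5, so v_3 = 5^{−1} = 9 (mod 11).
  i = 4 (α = 10): (10−2)(10−4)(10−6)(10−1) = 8·6·4·9 = 1728 ≡ 1, so v_4 = 1^{−1} = 1 (mod 11).
  i = 5 (α = 1): (1−2)(1−4)(1−6)(1−10) = (−1)·(−3)·(−5)·(−9) = 135 ≡ 3, so v_5 = 3^{−1} = 4 (mod 11).
  v = [6, 2, 9, 1, 4].
Step 2: syndromes of r = [6, 9, 1, 7, 3] (all sums mod 11).
  S_0 = Σ v_i r_i = 6·6 + 2·9 + 9·1 + 1·7 + 4·3 = 82 ≡ 5.
  S_1 = Σ v_i α_i r_i = 6·2·6 + 2·4·9 + 9·6·1 + 1·10·7 + 4·1·3 = 280 ≡ 5.
  α_i^2 mod 11 = [4, 5, 3, 1, 1].
  S_2 = Σ v_i α_i^2 r_i = 6·4·6 + 2·5·9 + 9·3·1 + 1·1·7 + 4·1·3 = 280 ≡ 5.
  S = (5, 5, 5) ≠ 0, so r is not a codeword (an error is present).
Step 3: locate the error. For a single error e at position i, S_ℓ = v_i·e·α_i^ℓ, so α_err = S_1/S_0.
  S_0^{−1} = 5^{−1} = 9 (mod 11), so α_err = 5·9 = 45 ≡ 1 = α_5. Error position i = 5.
  Consistency check: S_2/S_1 = 5·9 = 45 ≡ 1 = α_err ✓ (single-error assumption holds).
Step 4: error magnitude e = S_0/v_5 = S_0·∏_{j≠5}(α_5 − α_j) = 5·3 = 15 ≡ 4 (mod 11).
Step 5: correct position 5: c_5 = r_5 − e = 3 − 4 ≡ 10 (mod 11). Hence c = [6, 9, 1, 7, 10].
  Check: interpolating c through the α_i gives m(x) = 3 + 7·x (degree < 2) with m(α_i) = c_i for every i, so c is indeed a codeword.


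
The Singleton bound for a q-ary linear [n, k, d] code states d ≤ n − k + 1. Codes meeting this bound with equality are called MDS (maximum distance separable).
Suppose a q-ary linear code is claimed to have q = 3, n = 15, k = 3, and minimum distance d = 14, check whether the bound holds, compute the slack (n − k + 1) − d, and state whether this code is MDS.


Singleton RHS = n − k + 1 = 13, slack = -1, bound violated (no such code; not MDS).

Singleton bound: d ≤ n − k + 1.
Here n = 15, k = 3, so n − k + 1 = 13.
Given d = 14, check d ≤ 13: NO.
Slack = (n − k + 1) − d = -1.
The slack is negative: d = 14 exceeds n − k + 1 = 13 by 1, so the Singleton bound is violated and no linear [15, 3, 14]_3 code can exist. In particular it is not MDS (MDS requires d = n − k + 1 exactly).
Description: the claimed parameters are [15, 3, 14]_3; such a code would be impossible (violates the Singleton bound).


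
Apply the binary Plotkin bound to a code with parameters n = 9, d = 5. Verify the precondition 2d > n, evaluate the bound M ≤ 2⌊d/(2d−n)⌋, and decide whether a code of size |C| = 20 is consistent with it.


Plotkin bound M ≤ 10; given |C| = 20 > bound (violated).

Check applicability: 2d = 10, n = 9.
2d − n = 1 > 0, so Plotkin applies.
Compute d/(2d−n) = 5/1 ≈ 5.0000.
⌊d/(2d−n)⌋ = 5.
Plotkin bound: M ≤ 2·5 = 10.
Given |C| = 20, check: VIOLATED.
This |C| is above the Plotkin bound, so no binary code with n = 9, d = 5 and 20 codewords exists.


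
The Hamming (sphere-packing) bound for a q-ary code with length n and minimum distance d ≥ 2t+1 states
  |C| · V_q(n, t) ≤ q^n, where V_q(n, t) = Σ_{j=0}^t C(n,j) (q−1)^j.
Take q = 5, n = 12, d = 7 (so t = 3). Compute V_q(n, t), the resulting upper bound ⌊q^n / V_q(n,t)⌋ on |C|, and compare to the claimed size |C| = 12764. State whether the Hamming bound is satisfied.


V_q(n, t) = 15185, q^n = 244140625, Hamming bound = 16077, |C| = 12764 ≤ bound (satisfied).

Step 1: Compute V_q(n, t) = Σ_{j=0}^3 C(n, j) (q−1)^j.
  j = 0: C(12,0)·(4)^0 = 1·1 = 1.
  j = 1: C(12,1)·(4)^1 = 12·4 = 48.
  j = 2: C(12,2)·(4)^2 = 66·16 = 1056.
  j = 3: C(12,3)·(4)^3 = 220·64 = 14080.
  V_q(n, t) = 1 + 48 + 1056 + 14080 = 15185.
Step 2: q^n = 5^12 = 244140625.
Step 3: Hamming bound ⌊q^n / V_q(n,t)⌋ = ⌊244140625/15185⌋ = 16077.
Step 4: Compare |C| = 12764 to 16077: satisfied.
The claimed |C| lies below the Hamming bound.


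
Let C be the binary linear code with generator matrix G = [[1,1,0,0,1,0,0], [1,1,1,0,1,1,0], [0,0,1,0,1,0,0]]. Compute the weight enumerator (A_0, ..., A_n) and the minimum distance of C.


Weight distribution: A_0 = 1, A_2 = 3, A_3 = 3, A_5 = 1. Minimum distance d = 2.

Enumerate all 2^3 = 8 messages m ∈ F_2^3.
For each, compute codeword c = mG in F_2^7, then tally its weight.
  m = 000 → c = 0000000, weight = 0.
  m = 100 → c = 1100100, weight = 3.
  m = 010 → c = 1110110, weight = 5.
  m = 110 → c = 0010010, weight = 2.
  m = 001 → c = 0010100, weight = 2.
  m = 101 → c = 1110000, weight = 3.
  m = 011 → c = 1100010, weight = 3.
  m = 111 → c = 0000110, weight = 2.
Tally weights:
  weight 0: 1 codewords.
  weight 2: 3 codewords.
  weight 3: 3 codewords.
  weight 5: 1 codewords.
Minimum distance d = smallest w > 0 with A_w > 0 = 2.
Sanity: Σ A_w = 8 = 2^3 = 8 ✓.


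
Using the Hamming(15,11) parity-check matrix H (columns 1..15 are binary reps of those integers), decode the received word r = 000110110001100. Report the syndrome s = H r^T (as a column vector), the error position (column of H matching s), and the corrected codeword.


s = (1, 1, 1, 1)^T, error position = 15, corrected codeword c = 000110110001101

Compute s = H r^T mod 2 one row at a time:
  s_1 = 1 + 0 + 0 + 0 + 1 + 1 + 0 + 0 = 3 ≡ 1 (mod 2).
  s_2 = 1 + 1 + 0 + 1 + 1 + 1 + 0 + 0 = 5 ≡ 1 (mod 2).
  s_3 = 0 + 0 + 0 + 1 + 0 + 0 + 0 + 0 = 1 ≡ 1 (mod 2).
  s_4 = 0 + 0 + 1 + 1 + 0 + 0 + 1 + 0 = 3 ≡ 1 (mod 2).
s = (1, 1, 1, 1)^T — this equals column 15 of H (binary 1111), so error is at position 15.
Correct: flip bit 15 of r = 000110110001100 to get c = 000110110001101.


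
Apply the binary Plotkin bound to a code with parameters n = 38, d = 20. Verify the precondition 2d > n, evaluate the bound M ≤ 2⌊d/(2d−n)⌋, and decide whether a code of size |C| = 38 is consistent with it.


Plotkin bound M ≤ 20; given |C| = 38 > bound (violated).

Check applicability: 2d = 40, n = 38.
2d − n = 2 > 0, so Plotkin applies.
Compute d/(2d−n) = 20/2 ≈ 10.0000.
⌊d/(2d−n)⌋ = 10.
Plotkin bound: M ≤ 2·10 = 20.
Given |C| = 38, check: VIOLATED.
This |C| is above the Plotkin bound, so no binary code with n = 38, d = 20 and 38 codewords exists.


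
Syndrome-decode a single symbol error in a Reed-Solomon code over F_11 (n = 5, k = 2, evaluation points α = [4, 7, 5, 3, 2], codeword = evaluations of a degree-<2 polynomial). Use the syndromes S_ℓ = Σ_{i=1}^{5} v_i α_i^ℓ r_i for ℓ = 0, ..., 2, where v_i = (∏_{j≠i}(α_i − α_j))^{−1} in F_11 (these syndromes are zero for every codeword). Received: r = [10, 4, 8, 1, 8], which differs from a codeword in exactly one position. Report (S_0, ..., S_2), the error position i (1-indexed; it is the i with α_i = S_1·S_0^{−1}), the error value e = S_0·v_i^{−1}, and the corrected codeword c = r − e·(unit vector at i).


S = (2, 4, 8), error at position 5, error magnitude e = 5, c = [10, 4, 8, 1, 3].

Step 1: column multipliers v_i = (∏_{j≠i}(α_i − α_j))^{−1} mod 11.
  i = 1 (α = 4): (4−7)(4−5)(4−3)(4−2) = (−3)·(−1)·1·2 = 6 ≡ 6, so v_1 = 6^{−1} = 2 (mod 11).
  i = 2 (α = 7): (7−4)(7−5)(7−3)(7−2) = 3·2·4·5 = 120 ≡ 10, so v_2 = 10^{−1} = 10 (mod 11).
  i = 3 (α = 5): (5−4)(5−7)(5−3)(5−2) = 1·(−2)·2·3 = −12 ≡ 10, so v_3 = 10^{−1} = 10 (mod 11).
  i = 4 (α = 3): (3−4)(3−7)(3−5)(3−2) = (−1)·(−4)·(−2)·1 = −8 ≡ 3, so v_4 = 3^{−1} = 4 (mod 11).
  i = 5 (α = 2): (2−4)(2−7)(2−5)(2−3) = (−2)·(−5)·(−3)·(−1) = 30 ≡ 8, so v_5 = 8^{−1} = 7 (mod 11).
  v = [2, 10, 10, 4, 7].
Step 2: syndromes of r = [10, 4, 8, 1, 8] (all sums mod 11).
  S_0 = Σ v_i r_i = 2·10 + 10·4 + 10·8 + 4·1 + 7·8 = 200 ≡ 2.
  S_1 = Σ v_i α_i r_i = 2·4·10 + 10·7·4 + 10·5·8 + 4·3·1 + 7·2·8 = 884 ≡ 4.
  α_i^2 mod 11 = [5, 5, 3, 9, 4].
  S_2 = Σ v_i α_i^2 r_i = 2·5·10 + 10·5·4 + 10·3·8 + 4·9·1 + 7·4·8 = 800 ≡ 8.
  S = (2, 4, 8) ≠ 0, so r is not a codeword (an error is present).
Step 3: locate the error. For a single error e at position i, S_ℓ = v_i·e·α_i^ℓ, so α_err = S_1/S_0.
  S_0^{−1} = 2^{−1} = 6 (mod 11), so α_err = 4·6 = 24 ≡ 2 = α_5. Error position i = 5.
  Consistency check: S_2/S_1 = 8·3 = 24 ≡ 2 = α_err ✓ (single-error assumption holds).
Step 4: error magnitude e = S_0/v_5 = S_0·∏_{j≠5}(α_5 − α_j) = 2·8 = 16 ≡ 5 (mod 11).
Step 5: correct position 5: c_5 = r_5 − e = 8 − 5 ≡ 3 (mod 11). Hence c = [10, 4, 8, 1, 3].
  Check: interpolating c through the α_i gives m(x) = 7 + 9·x (degree < 2) with m(α_i) = c_i for every i, so c is indeed a codeword.


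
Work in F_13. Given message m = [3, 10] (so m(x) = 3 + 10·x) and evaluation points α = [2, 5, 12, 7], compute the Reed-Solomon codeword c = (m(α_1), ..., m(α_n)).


c = [10, 1, 6, 8]

Message polynomial: m(x) = 3 + 10·x (mod 13).
For each evaluation point α_i, compute m(α_i) mod 13:
  α_1 = 2: Horner steps 10 → 10, so m(2) = 10.
  α_2 = 5: Horner steps 10 → 1, so m(5) = 1.
  α_3 = 12: Horner steps 10 → 6, so m(12) = 6.
  α_4 = 7: Horner steps 10 → 8, so m(7) = 8.
Codeword c = [10, 1, 6, 8] ∈ F_13^4.


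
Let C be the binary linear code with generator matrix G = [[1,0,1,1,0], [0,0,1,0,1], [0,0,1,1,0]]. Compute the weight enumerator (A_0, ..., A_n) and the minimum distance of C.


Weight distribution: A_0 = 1, A_1 = 1, A_2 = 3, A_3 = 3. Minimum distance d = 1.

Enumerate all 2^3 = 8 messages m ∈ F_2^3.
For each, compute codeword c = mG in F_2^5, then tally its weight.
  m = 000 → c = 00000, weight = 0.
  m = 100 → c = 10110, weight = 3.
  m = 010 → c = 00101, weight = 2.
  m = 110 → c = 10011, weight = 3.
  m = 001 → c = 00110, weight = 2.
  m = 101 → c = 10000, weight = 1.
  m = 011 → c = 00011, weight = 2.
  m = 111 → c = 10101, weight = 3.
Tally weights:
  weight 0: 1 codewords.
  weight 1: 1 codewords.
  weight 2: 3 codewords.
  weight 3: 3 codewords.
Minimum distance d = smallest w > 0 with A_w > 0 = 1.
Sanity: Σ A_w = 8 = 2^3 = 8 ✓.


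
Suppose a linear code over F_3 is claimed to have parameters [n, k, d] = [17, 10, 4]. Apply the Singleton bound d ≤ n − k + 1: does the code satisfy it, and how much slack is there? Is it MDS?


Singleton RHS = n − k + 1 = 8, slack = 4, bound satisfied, not MDS.

Singleton bound: d ≤ n − k + 1.
Here n = 17, k = 10, so n − k + 1 = 8.
Given d = 4, check d ≤ 8: YES.
Slack = (n − k + 1) − d = 4.
The code is NOT MDS (slack = 4 > 0).
Description: the claimed parameters are [17, 10, 4]_3; such a code would be non-MDS.


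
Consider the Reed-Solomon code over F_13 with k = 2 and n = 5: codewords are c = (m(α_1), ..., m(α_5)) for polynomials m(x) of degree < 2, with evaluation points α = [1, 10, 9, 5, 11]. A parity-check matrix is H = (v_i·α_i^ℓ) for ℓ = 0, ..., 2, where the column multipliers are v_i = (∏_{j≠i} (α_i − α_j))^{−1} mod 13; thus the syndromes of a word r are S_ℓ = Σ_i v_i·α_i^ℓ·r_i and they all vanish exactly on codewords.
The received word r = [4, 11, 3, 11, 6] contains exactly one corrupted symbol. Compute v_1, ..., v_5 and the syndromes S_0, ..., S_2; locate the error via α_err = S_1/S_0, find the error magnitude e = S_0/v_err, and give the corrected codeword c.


S = (1, 5, 12), error at position 4, error magnitude e = 1, c = [4, 11, 3, 10, 6].

Step 1: column multipliers v_i = (∏_{j≠i}(α_i − α_j))^{−1} mod 13.
  i = 1 (α = 1): (1−10)(1−9)(1−5)(1−11) = (−9)·(−8)·(−4)·(−10) = 2880 ≡ 7, so v_1 = 7^{−1} = 2 (mod 13).
  i = 2 (α = 10): (10−1)(10−9)(10−5)(10−11) = 9·1·5·(−1) = −45 ≡ 7, so v_2 = 7^{−1} = 2 (mod 13).
  i = 3 (α = 9): (9−1)(9−10)(9−5)(9−11) = 8·(−1)·4·(−2) = 64 ≡ 12, so v_3 = 12^{−1} = 12 (mod 13).
  i = 4 (α = 5): (5−1)(5−10)(5−9)(5−11) = 4·(−5)·(−4)·(−6) = −480 ≡ 1, so v_4 = 1^{−1} = 1 (mod 13).
  i = 5 (α = 11): (11−1)(11−10)(11−9)(11−5) = 10·1·2·6 = 120 ≡ 3, so v_5 = 3^{−1} = 9 (mod 13).
  v = [2, 2, 12, 1, 9].
Step 2: syndromes of r = [4, 11, 3, 11, 6] (all sums mod 13).
  S_0 = Σ v_i r_i = 2·4 + 2·11 + 12·3 + 1·11 + 9·6 = 131 ≡ 1.
  S_1 = Σ v_i α_i r_i = 2·1·4 + 2·10·11 + 12·9·3 + 1·5·11 + 9·11·6 = 1201 ≡ 5.
  α_i^2 mod 13 = [1, 9, 3, 12, 4].
  S_2 = Σ v_i α_i^2 r_i = 2·1·4 + 2·9·11 + 12·3·3 + 1·12·11 + 9·4·6 = 662 ≡ 12.
  S = (1, 5, 12) ≠ 0, so r is not a codeword (an error is present).
Step 3: locate the error. For a single error e at position i, S_ℓ = v_i·e·α_i^ℓ, so α_err = S_1/S_0.
  S_0^{−1} = 1^{−1} = 1 (mod 13), so α_err = 5·1 = 5 ≡ 5 = α_4. Error position i = 4.
  Consistency check: S_2/S_1 = 12·8 = 96 ≡ 5 = α_err ✓ (single-error assumption holds).
Step 4: error magnitude e = S_0/v_4 = S_0·∏_{j≠4}(α_4 − α_j) = 1·1 = 1 ≡ 1 (mod 13).
Step 5: correct position 4: c_4 = r_4 − e = 11 − 1 ≡ 10 (mod 13). Hence c = [4, 11, 3, 10, 6].
  Check: interpolating c through the α_i gives m(x) = 9 + 8·x (degree < 2) with m(α_i) = c_i for every i, so c is indeed a codeword.


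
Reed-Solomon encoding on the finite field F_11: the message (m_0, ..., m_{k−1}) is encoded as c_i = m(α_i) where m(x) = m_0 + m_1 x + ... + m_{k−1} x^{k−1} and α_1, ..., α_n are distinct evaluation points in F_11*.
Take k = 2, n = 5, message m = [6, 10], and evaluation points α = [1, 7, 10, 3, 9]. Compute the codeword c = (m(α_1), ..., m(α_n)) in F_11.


c = [5, 10, 7, 3, 8]

Message polynomial: m(x) = 6 + 10·x (mod 11).
For each evaluation point α_i, compute m(α_i) mod 11:
  α_1 = 1: Horner steps 10 → 5, so m(1) = 5.
  α_2 = 7: Horner steps 10 → 10, so m(7) = 10.
  α_3 = 10: Horner steps 10 → 7, so m(10) = 7.
  α_4 = 3: Horner steps 10 → 3, so m(3) = 3.
  α_5 = 9: Horner steps 10 → 8, so m(9) = 8.
Codeword c = [5, 10, 7, 3, 8] ∈ F_11^5.


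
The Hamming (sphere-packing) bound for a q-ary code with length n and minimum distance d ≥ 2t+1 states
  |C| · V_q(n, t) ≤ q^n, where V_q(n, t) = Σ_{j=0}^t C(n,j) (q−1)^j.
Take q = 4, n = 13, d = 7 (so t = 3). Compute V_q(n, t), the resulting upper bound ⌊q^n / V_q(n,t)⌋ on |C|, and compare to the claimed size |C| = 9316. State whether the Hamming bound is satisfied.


V_q(n, t) = 8464, q^n = 67108864, Hamming bound = 7928, |C| = 9316 > bound (violated).

Step 1: Compute V_q(n, t) = Σ_{j=0}^3 C(n, j) (q−1)^j.
  j = 0: C(13,0)·(3)^0 = 1·1 = 1.
  j = 1: C(13,1)·(3)^1 = 13·3 = 39.
  j = 2: C(13,2)·(3)^2 = 78·9 = 702.
  j = 3: C(13,3)·(3)^3 = 286·27 = 7722.
  V_q(n, t) = 1 + 39 + 702 + 7722 = 8464.
Step 2: q^n = 4^13 = 67108864.
Step 3: Hamming bound ⌊q^n / V_q(n,t)⌋ = ⌊67108864/8464⌋ = 7928.
Step 4: Compare |C| = 9316 to 7928: violated.
The claimed |C| lies above the Hamming bound, so no 4-ary code of length 13 with d ≥ 7 can have 9316 codewords.


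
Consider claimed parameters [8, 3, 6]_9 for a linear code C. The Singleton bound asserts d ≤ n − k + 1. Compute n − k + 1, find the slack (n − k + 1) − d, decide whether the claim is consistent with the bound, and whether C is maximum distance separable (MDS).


Singleton RHS = n − k + 1 = 6, slack = 0, bound satisfied, MDS.

Singleton bound: d ≤ n − k + 1.
Here n = 8, k = 3, so n − k + 1 = 6.
Given d = 6, check d ≤ 6: YES.
Slack = (n − k + 1) − d = 0.
The code is MDS (slack = 0).
Description: the claimed parameters are [8, 3, 6]_9; such a code would be MDS (meets Singleton bound).


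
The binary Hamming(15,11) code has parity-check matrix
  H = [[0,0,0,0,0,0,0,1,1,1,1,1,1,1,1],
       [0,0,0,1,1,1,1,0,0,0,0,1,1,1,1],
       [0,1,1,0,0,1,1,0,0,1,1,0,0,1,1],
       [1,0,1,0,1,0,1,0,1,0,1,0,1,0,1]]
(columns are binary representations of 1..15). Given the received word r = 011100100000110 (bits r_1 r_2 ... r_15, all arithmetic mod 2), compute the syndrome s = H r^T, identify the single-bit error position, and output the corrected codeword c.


s = (0, 0, 0, 1)^T, error position = 1, corrected codeword c = 111100100000110

Compute s = H r^T mod 2 one row at a time:
  s_1 = 0 + 0 + 0 + 0 + 0 + 1 + 1 + 0 = 2 ≡ 0 (mod 2).
  s_2 = 1 + 0 + 0 + 1 + 0 + 1 + 1 + 0 = 4 ≡ 0 (mod 2).
  s_3 = 1 + 1 + 0 + 1 + 0 + 0 + 1 + 0 = 4 ≡ 0 (mod 2).
  s_4 = 0 + 1 + 0 + 1 + 0 + 0 + 1 + 0 = 3 ≡ 1 (mod 2).
s = (0, 0, 0, 1)^T — this equals column 1 of H (binary 0001), so error is at position 1.
Correct: flip bit 1 of r = 011100100000110 to get c = 111100100000110.


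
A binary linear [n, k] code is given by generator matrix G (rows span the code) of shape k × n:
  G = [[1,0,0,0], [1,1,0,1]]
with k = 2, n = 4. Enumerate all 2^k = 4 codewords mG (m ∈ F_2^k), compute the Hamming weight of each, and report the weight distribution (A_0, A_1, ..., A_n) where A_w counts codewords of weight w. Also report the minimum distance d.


Weight distribution: A_0 = 1, A_1 = 1, A_2 = 1, A_3 = 1. Minimum distance d = 1.

Enumerate all 2^2 = 4 messages m ∈ F_2^2.
For each, compute codeword c = mG in F_2^4, then tally its weight.
  m = 00 → c = 0000, weight = 0.
  m = 10 → c = 1000, weight = 1.
  m = 01 → c = 1101, weight = 3.
  m = 11 → c = 0101, weight = 2.
Tally weights:
  weight 0: 1 codewords.
  weight 1: 1 codewords.
  weight 2: 1 codewords.
  weight 3: 1 codewords.
Minimum distance d = smallest w > 0 with A_w > 0 = 1.
Sanity: Σ A_w = 4 = 2^2 = 4 ✓.


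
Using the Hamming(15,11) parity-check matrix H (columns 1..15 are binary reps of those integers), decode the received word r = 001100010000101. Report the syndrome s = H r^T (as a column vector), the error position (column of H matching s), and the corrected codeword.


s = (1, 1, 0, 1)^T, error position = 13, corrected codeword c = 001100010000001

Compute s = H r^T mod 2 one row at a time:
  s_1 = 1 + 0 + 0 + 0 + 0 + 1 + 0 + 1 = 3 ≡ 1 (mod 2).
  s_2 = 1 + 0 + 0 + 0 + 0 + 1 + 0 + 1 = 3 ≡ 1 (mod 2).
  s_3 = 0 + 1 + 0 + 0 + 0 + 0 + 0 + 1 = 2 ≡ 0 (mod 2).
  s_4 = 0 + 1 + 0 + 0 + 0 + 0 + 1 + 1 = 3 ≡ 1 (mod 2).
s = (1, 1, 0, 1)^T — this equals column 13 of H (binary 1101), so error is at position 13.
Correct: flip bit 13 of r = 001100010000101 to get c = 001100010000001.


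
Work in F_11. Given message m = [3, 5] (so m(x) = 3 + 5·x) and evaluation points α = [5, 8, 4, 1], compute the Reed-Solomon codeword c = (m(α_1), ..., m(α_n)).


c = [6, 10, 1, 8]

Message polynomial: m(x) = 3 + 5·x (mod 11).
For each evaluation point α_i, compute m(α_i) mod 11:
  α_1 = 5: Horner steps 5 → 6, so m(5) = 6.
  α_2 = 8: Horner steps 5 → 10, so m(8) = 10.
  α_3 = 4: Horner steps 5 → 1, so m(4) = 1.
  α_4 = 1: Horner steps 5 → 8, so m(1) = 8.
Codeword c = [6, 10, 1, 8] ∈ F_11^4.


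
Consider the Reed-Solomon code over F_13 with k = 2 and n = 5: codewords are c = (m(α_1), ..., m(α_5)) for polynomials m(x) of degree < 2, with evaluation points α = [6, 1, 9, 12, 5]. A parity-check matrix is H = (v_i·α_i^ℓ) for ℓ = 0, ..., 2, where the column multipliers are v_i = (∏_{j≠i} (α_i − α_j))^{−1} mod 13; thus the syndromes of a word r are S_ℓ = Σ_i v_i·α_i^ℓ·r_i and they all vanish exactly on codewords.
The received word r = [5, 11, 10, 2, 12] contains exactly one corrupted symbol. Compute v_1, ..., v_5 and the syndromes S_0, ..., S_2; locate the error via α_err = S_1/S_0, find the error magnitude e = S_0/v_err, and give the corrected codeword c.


S = (2, 2, 2), error at position 2, error magnitude e = 10, c = [5, 1, 10, 2, 12].

Step 1: column multipliers v_i = (∏_{j≠i}(α_i − α_j))^{−1} mod 13.
  i = 1 (α = 6): (6−1)(6−9)(6−12)(6−5) = 5·(−3)·(−6)·1 = 90 ≡ 12, so v_1 = 12^{−1} = 12 (mod 13).
  i = 2 (α = 1): (1−6)(1−9)(1−12)(1−5) = (−5)·(−8)·(−11)·(−4) = 1760 ≡ 5, so v_2 = 5^{−1} = 8 (mod 13).
  i = 3 (α = 9): (9−6)(9−1)(9−12)(9−5) = 3·8·(−3)·4 = −288 ≡ 11, so v_3 = 11^{−1} = 6 (mod 13).
  i = 4 (α = 12): (12−6)(12−1)(12−9)(12−5) = 6·11·3·7 = 1386 ≡ 8, so v_4 = 8^{−1} = 5 (mod 13).
  i = 5 (α = 5): (5−6)(5−1)(5−9)(5−12) = (−1)·4·(−4)·(−7) = −112 ≡ 5, so v_5 = 5^{−1} = 8 (mod 13).
  v = [12, 8, 6, 5, 8].
Step 2: syndromes of r = [5, 11, 10, 2, 12] (all sums mod 13).
  S_0 = Σ v_i r_i = 12·5 + 8·11 + 6·10 + 5·2 + 8·12 = 314 ≡ 2.
  S_1 = Σ v_i α_i r_i = 12·6·5 + 8·1·11 + 6·9·10 + 5·12·2 + 8·5·12 = 1588 ≡ 2.
  α_i^2 mod 13 = [10, 1, 3, 1, 12].
  S_2 = Σ v_i α_i^2 r_i = 12·10·5 + 8·1·11 + 6·3·10 + 5·1·2 + 8·12·12 = 2030 ≡ 2.
  S = (2, 2, 2) ≠ 0, so r is not a codeword (an error is present).
Step 3: locate the error. For a single error e at position i, S_ℓ = v_i·e·α_i^ℓ, so α_err = S_1/S_0.
  S_0^{−1} = 2^{−1} = 7 (mod 13), so α_err = 2·7 = 14 ≡ 1 = α_2. Error position i = 2.
  Consistency check: S_2/S_1 = 2·7 = 14 ≡ 1 = α_err ✓ (single-error assumption holds).
Step 4: error magnitude e = S_0/v_2 = S_0·∏_{j≠2}(α_2 − α_j) = 2·5 = 10 ≡ 10 (mod 13).
Step 5: correct position 2: c_2 = r_2 − e = 11 − 10 ≡ 1 (mod 13). Hence c = [5, 1, 10, 2, 12].
  Check: interpolating c through the α_i gives m(x) = 8 + 6·x (degree < 2) with m(α_i) = c_i for every i, so c is indeed a codeword.


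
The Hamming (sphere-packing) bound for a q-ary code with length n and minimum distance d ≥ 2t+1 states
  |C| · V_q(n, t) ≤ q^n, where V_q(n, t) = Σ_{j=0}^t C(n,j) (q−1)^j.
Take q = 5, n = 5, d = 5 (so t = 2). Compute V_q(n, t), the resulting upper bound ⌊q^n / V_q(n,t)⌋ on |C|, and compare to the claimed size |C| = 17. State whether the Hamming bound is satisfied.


V_q(n, t) = 181, q^n = 3125, Hamming bound = 17, |C| = 17 ≤ bound (satisfied).

Step 1: Compute V_q(n, t) = Σ_{j=0}^2 C(n, j) (q−1)^j.
  j = 0: C(5,0)·(4)^0 = 1·1 = 1.
  j = 1: C(5,1)·(4)^1 = 5·4 = 20.
  j = 2: C(5,2)·(4)^2 = 10·16 = 160.
  V_q(n, t) = 1 + 20 + 160 = 181.
Step 2: q^n = 5^5 = 3125.
Step 3: Hamming bound ⌊q^n / V_q(n,t)⌋ = ⌊3125/181⌋ = 17.
Step 4: Compare |C| = 17 to 17: satisfied.
The claimed |C| lies at the Hamming bound (tight).


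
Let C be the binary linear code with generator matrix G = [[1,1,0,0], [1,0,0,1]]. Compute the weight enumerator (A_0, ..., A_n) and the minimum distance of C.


Weight distribution: A_0 = 1, A_2 = 3. Minimum distance d = 2.

Enumerate all 2^2 = 4 messages m ∈ F_2^2.
For each, compute codeword c = mG in F_2^4, then tally its weight.
  m = 00 → c = 0000, weight = 0.
  m = 10 → c = 1100, weight = 2.
  m = 01 → c = 1001, weight = 2.
  m = 11 → c = 0101, weight = 2.
Tally weights:
  weight 0: 1 codewords.
  weight 2: 3 codewords.
Minimum distance d = smallest w > 0 with A_w > 0 = 2.
Sanity: Σ A_w = 4 = 2^2 = 4 ✓.


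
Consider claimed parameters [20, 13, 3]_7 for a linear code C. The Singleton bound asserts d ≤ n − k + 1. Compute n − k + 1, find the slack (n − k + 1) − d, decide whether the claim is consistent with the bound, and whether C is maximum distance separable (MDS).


Singleton RHS = n − k + 1 = 8, slack = 5, bound satisfied, not MDS.

Singleton bound: d ≤ n − k + 1.
Here n = 20, k = 13, so n − k + 1 = 8.
Given d = 3, check d ≤ 8: YES.
Slack = (n − k + 1) − d = 5.
The code is NOT MDS (slack = 5 > 0).
Description: the claimed parameters are [20, 13, 3]_7; such a code would be non-MDS.


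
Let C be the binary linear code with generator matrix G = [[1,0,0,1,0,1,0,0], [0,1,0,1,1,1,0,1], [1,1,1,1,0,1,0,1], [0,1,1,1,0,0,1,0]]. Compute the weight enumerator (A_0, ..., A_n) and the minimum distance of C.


Weight distribution: A_0 = 1, A_3 = 4, A_4 = 5, A_5 = 4, A_6 = 2. Minimum distance d = 3.

Enumerate all 2^4 = 16 messages m ∈ F_2^4.
For each, compute codeword c = mG in F_2^8, then tally its weight.
  m = 0000 → c = 00000000, weight = 0.
  m = 1000 → c = 10010100, weight = 3.
  m = 0100 → c = 01011101, weight = 5.
  m = 1100 → c = 11001001, weight = 4.
  m = 0010 → c = 11110101, weight = 6.
  m = 1010 → c = 01100001, weight = 3.
  m = 0110 → c = 10101000, weight = 3.
  m = 1110 → c = 00111100, weight = 4.
  m = 0001 → c = 01110010, weight = 4.
  m = 1001 → c = 11100110, weight = 5.
  m = 0101 → c = 00101111, weight = 5.
  m = 1101 → c = 10111011, weight = 6.
  m = 0011 → c = 10000111, weight = 4.
  m = 1011 → c = 00010011, weight = 3.
  m = 0111 → c = 11011010, weight = 5.
  m = 1111 → c = 01001110, weight = 4.
Tally weights:
  weight 0: 1 codewords.
  weight 3: 4 codewords.
  weight 4: 5 codewords.
  weight 5: 4 codewords.
  weight 6: 2 codewords.
Minimum distance d = smallest w > 0 with A_w > 0 = 3.
Sanity: Σ A_w = 16 = 2^4 = 16 ✓.


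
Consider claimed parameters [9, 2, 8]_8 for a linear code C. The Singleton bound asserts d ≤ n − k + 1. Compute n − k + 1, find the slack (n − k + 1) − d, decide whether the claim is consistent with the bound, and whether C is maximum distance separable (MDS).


Singleton RHS = n − k + 1 = 8, slack = 0, bound satisfied, MDS.

Singleton bound: d ≤ n − k + 1.
Here n = 9, k = 2, so n − k + 1 = 8.
Given d = 8, check d ≤ 8: YES.
Slack = (n − k + 1) − d = 0.
The code is MDS (slack = 0).
Description: the claimed parameters are [9, 2, 8]_8; such a code would be MDS (meets Singleton bound).


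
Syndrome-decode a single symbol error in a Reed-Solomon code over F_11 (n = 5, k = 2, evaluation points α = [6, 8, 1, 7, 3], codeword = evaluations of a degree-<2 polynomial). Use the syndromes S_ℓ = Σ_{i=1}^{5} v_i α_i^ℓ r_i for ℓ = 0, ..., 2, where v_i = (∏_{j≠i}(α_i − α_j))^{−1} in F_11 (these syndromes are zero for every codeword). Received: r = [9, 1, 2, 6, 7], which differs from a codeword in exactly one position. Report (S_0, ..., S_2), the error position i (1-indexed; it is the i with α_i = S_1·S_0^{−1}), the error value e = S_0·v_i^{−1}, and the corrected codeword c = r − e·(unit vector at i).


S = (5, 7, 1), error at position 2, error magnitude e = 9, c = [9, 3, 2, 6, 7].

Step 1: column multipliers v_i = (∏_{j≠i}(α_i − α_j))^{−1} mod 11.
  i = 1 (α = 6): (6−8)(6−1)(6−7)(6−3) = (−2)·5·(−1)·3 = 30 ≡ 8, so v_1 = 8^{−1} = 7 (mod 11).
  i = 2 (α = 8): (8−6)(8−1)(8−7)(8−3) = 2·7·1·5 = 70 ≡ 4, so v_2 = 4^{−1} = 3 (mod 11).
  i = 3 (α = 1): (1−6)(1−8)(1−7)(1−3) = (−5)·(−7)·(−6)·(−2) = 420 ≡ 2, so v_3 = 2^{−1} = 6 (mod 11).
  i = 4 (α = 7): (7−6)(7−8)(7−1)(7−3) = 1·(−1)·6·4 = −24 ≡ 9, so v_4 = 9^{−1} = 5 (mod 11).
  i = 5 (α = 3): (3−6)(3−8)(3−1)(3−7) = (−3)·(−5)·2·(−4) = −120 ≡ 1, so v_5 = 1^{−1} = 1 (mod 11).
  v = [7, 3, 6, 5, 1].
Step 2: syndromes of r = [9, 1, 2, 6, 7] (all sums mod 11).
  S_0 = Σ v_i r_i = 7·9 + 3·1 + 6·2 + 5·6 + 1·7 = 115 ≡ 5.
  S_1 = Σ v_i α_i r_i = 7·6·9 + 3·8·1 + 6·1·2 + 5·7·6 + 1·3·7 = 645 ≡ 7.
  α_i^2 mod 11 = [3, 9, 1, 5, 9].
  S_2 = Σ v_i α_i^2 r_i = 7·3·9 + 3·9·1 + 6·1·2 + 5·5·6 + 1·9·7 = 441 ≡ 1.
  S = (5, 7, 1) ≠ 0, so r is not a codeword (an error is present).
Step 3: locate the error. For a single error e at position i, S_ℓ = v_i·e·α_i^ℓ, so α_err = S_1/S_0.
  S_0^{−1} = 5^{−1} = 9 (mod 11), so α_err = 7·9 = 63 ≡ 8 = α_2. Error position i = 2.
  Consistency check: S_2/S_1 = 1·8 = 8 ≡ 8 = α_err ✓ (single-error assumption holds).
Step 4: error magnitude e = S_0/v_2 = S_0·∏_{j≠2}(α_2 − α_j) = 5·4 = 20 ≡ 9 (mod 11).
Step 5: correct position 2: c_2 = r_2 − e = 1 − 9 ≡ 3 (mod 11). Hence c = [9, 3, 2, 6, 7].
  Check: interpolating c through the α_i gives m(x) = 5 + 8·x (degree < 2) with m(α_i) = c_i for every i, so c is indeed a codeword.


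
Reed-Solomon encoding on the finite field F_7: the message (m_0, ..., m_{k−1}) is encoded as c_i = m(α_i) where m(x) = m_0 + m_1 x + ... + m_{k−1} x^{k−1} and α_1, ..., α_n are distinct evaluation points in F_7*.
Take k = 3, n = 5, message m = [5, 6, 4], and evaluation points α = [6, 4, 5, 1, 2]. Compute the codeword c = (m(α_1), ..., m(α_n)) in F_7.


c = [3, 2, 2, 1, 5]

Message polynomial: m(x) = 5 + 6·x + 4·x^2 (mod 7).
For each evaluation point α_i, compute m(α_i) mod 7:
  α_1 = 6: Horner steps 4 → 2 → 3, so m(6) = 3.
  α_2 = 4: Horner steps 4 → 1 → 2, so m(4) = 2.
  α_3 = 5: Horner steps 4 → 5 → 2, so m(5) = 2.
  α_4 = 1: Horner steps 4 → 3 → 1, so m(1) = 1.
  α_5 = 2: Horner steps 4 → 0 → 5, so m(2) = 5.
Codeword c = [3, 2, 2, 1, 5] ∈ F_7^5.


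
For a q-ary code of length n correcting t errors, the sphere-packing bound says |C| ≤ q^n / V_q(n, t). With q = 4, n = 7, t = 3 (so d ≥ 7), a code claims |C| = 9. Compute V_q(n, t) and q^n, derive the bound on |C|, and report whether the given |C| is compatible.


V_q(n, t) = 1156, q^n = 16384, Hamming bound = 14, |C| = 9 ≤ bound (satisfied).

Step 1: Compute V_q(n, t) = Σ_{j=0}^3 C(n, j) (q−1)^j.
  j = 0: C(7,0)·(3)^0 = 1·1 = 1.
  j = 1: C(7,1)·(3)^1 = 7·3 = 21.
  j = 2: C(7,2)·(3)^2 = 21·9 = 189.
  j = 3: C(7,3)·(3)^3 = 35·27 = 945.
  V_q(n, t) = 1 + 21 + 189 + 945 = 1156.
Step 2: q^n = 4^7 = 16384.
Step 3: Hamming bound ⌊q^n / V_q(n,t)⌋ = ⌊16384/1156⌋ = 14.
Step 4: Compare |C| = 9 to 14: satisfied.
The claimed |C| lies below the Hamming bound.


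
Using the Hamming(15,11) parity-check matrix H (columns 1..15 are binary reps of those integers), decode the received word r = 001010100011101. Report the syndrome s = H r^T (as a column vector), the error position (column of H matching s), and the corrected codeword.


s = (0, 1, 0, 0)^T, error position = 4, corrected codeword c = 001110100011101

Compute s = H r^T mod 2 one row at a time:
  s_1 = 0 + 0 + 0 + 1 + 1 + 1 + 0 + 1 = 4 ≡ 0 (mod 2).
  s_2 = 0 + 1 + 0 + 1 + 1 + 1 + 0 + 1 = 5 ≡ 1 (mod 2).
  s_3 = 0 + 1 + 0 + 1 + 0 + 1 + 0 + 1 = 4 ≡ 0 (mod 2).
  s_4 = 0 + 1 + 1 + 1 + 0 + 1 + 1 + 1 = 6 ≡ 0 (mod 2).
s = (0, 1, 0, 0)^T — this equals column 4 of H (binary 0100), so error is at position 4.
Correct: flip bit 4 of r = 001010100011101 to get c = 001110100011101.


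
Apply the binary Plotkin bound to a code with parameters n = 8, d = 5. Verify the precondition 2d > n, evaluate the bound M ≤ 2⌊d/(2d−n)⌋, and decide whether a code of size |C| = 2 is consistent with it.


Plotkin bound M ≤ 4; given |C| = 2 ≤ bound (satisfied).

Check applicability: 2d = 10, n = 8.
2d − n = 2 > 0, so Plotkin applies.
Compute d/(2d−n) = 5/2 ≈ 2.5000.
⌊d/(2d−n)⌋ = 2.
Plotkin bound: M ≤ 2·2 = 4.
Given |C| = 2, check: satisfied.
This |C| is below the Plotkin bound.


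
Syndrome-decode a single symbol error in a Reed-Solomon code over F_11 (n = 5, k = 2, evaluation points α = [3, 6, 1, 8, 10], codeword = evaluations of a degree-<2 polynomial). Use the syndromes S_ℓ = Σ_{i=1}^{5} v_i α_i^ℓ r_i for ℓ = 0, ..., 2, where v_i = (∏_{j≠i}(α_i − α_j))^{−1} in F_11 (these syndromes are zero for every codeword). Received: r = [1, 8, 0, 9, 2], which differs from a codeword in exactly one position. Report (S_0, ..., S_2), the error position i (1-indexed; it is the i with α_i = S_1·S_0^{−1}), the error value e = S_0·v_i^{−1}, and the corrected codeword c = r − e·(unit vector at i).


S = (4, 7, 4), error at position 5, error magnitude e = 3, c = [1, 8, 0, 9, 10].

Step 1: column multipliers v_i = (∏_{j≠i}(α_i − α_j))^{−1} mod 11.
  i = 1 (α = 3): (3−6)(3−1)(3−8)(3−10) = (−3)·2·(−5)·(−7) = −210 ≡ 10, so v_1 = 10^{−1} = 10 (mod 11).
  i = 2 (α = 6): (6−3)(6−1)(6−8)(6−10) = 3·5·(−2)·(−4) = 120 ≡ 10, so v_2 = 10^{−1} = 10 (mod 11).
  i = 3 (α = 1): (1−3)(1−6)(1−8)(1−10) = (−2)·(−5)·(−7)·(−9) = 630 ≡ 3, so v_3 = 3^{−1} = 4 (mod 11).
  i = 4 (α = 8): (8−3)(8−6)(8−1)(8−10) = 5·2·7·(−2) = −140 ≡ 3, so v_4 = 3^{−1} = 4 (mod 11).
  i = 5 (α = 10): (10−3)(10−6)(10−1)(10−8) = 7·4·9·2 = 504 ≡ 9, so v_5 = 9^{−1} = 5 (mod 11).
  v = [10, 10, 4, 4, 5].
Step 2: syndromes of r = [1, 8, 0, 9, 2] (all sums mod 11).
  S_0 = Σ v_i r_i = 10·1 + 10·8 + 4·0 + 4·9 + 5·2 = 136 ≡ 4.
  S_1 = Σ v_i α_i r_i = 10·3·1 + 10·6·8 + 4·1·0 + 4·8·9 + 5·10·2 = 898 ≡ 7.
  α_i^2 mod 11 = [9, 3, 1, 9, 1].
  S_2 = Σ v_i α_i^2 r_i = 10·9·1 + 10·3·8 + 4·1·0 + 4·9·9 + 5·1·2 = 664 ≡ 4.
  S = (4, 7, 4) ≠ 0, so r is not a codeword (an error is present).
Step 3: locate the error. For a single error e at position i, S_ℓ = v_i·e·α_i^ℓ, so α_err = S_1/S_0.
  S_0^{−1} = 4^{−1} = 3 (mod 11), so α_err = 7·3 = 21 ≡ 10 = α_5. Error position i = 5.
  Consistency check: S_2/S_1 = 4·8 = 32 ≡ 10 = α_err ✓ (single-error assumption holds).
Step 4: error magnitude e = S_0/v_5 = S_0·∏_{j≠5}(α_5 − α_j) = 4·9 = 36 ≡ 3 (mod 11).
Step 5: correct position 5: c_5 = r_5 − e = 2 − 3 ≡ 10 (mod 11). Hence c = [1, 8, 0, 9, 10].
  Check: interpolating c through the α_i gives m(x) = 5 + 6·x (degree < 2) with m(α_i) = c_i for every i, so c is indeed a codeword.


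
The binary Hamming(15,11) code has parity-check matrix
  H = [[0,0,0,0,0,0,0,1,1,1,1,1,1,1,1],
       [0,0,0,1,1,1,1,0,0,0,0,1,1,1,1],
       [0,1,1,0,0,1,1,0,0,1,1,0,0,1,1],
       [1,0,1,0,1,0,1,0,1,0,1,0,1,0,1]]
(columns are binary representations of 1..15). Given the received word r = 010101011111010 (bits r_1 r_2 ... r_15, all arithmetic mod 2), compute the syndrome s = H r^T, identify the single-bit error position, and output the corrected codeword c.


s = (0, 0, 1, 0)^T, error position = 2, corrected codeword c = 000101011111010

Compute s = H r^T mod 2 one row at a time:
  s_1 = 1 + 1 + 1 + 1 + 1 + 0 + 1 + 0 = 6 ≡ 0 (mod 2).
  s_2 = 1 + 0 + 1 + 0 + 1 + 0 + 1 + 0 = 4 ≡ 0 (mod 2).
  s_3 = 1 + 0 + 1 + 0 + 1 + 1 + 1 + 0 = 5 ≡ 1 (mod 2).
  s_4 = 0 + 0 + 0 + 0 + 1 + 1 + 0 + 0 = 2 ≡ 0 (mod 2).
s = (0, 0, 1, 0)^T — this equals column 2 of H (binary 0010), so error is at position 2.
Correct: flip bit 2 of r = 010101011111010 to get c = 000101011111010.


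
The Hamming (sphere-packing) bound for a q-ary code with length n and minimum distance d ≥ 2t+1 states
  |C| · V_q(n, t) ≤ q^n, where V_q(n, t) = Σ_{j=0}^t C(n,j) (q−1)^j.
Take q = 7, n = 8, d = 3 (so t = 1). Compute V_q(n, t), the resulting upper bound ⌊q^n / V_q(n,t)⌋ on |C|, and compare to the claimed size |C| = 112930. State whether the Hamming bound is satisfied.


V_q(n, t) = 49, q^n = 5764801, Hamming bound = 117649, |C| = 112930 ≤ bound (satisfied).

Step 1: Compute V_q(n, t) = Σ_{j=0}^1 C(n, j) (q−1)^j.
  j = 0: C(8,0)·(6)^0 = 1·1 = 1.
  j = 1: C(8,1)·(6)^1 = 8·6 = 48.
  V_q(n, t) = 1 + 48 = 49.
Step 2: q^n = 7^8 = 5764801.
Step 3: Hamming bound ⌊q^n / V_q(n,t)⌋ = ⌊5764801/49⌋ = 117649.
Step 4: Compare |C| = 112930 to 117649: satisfied.
The claimed |C| lies below the Hamming bound.


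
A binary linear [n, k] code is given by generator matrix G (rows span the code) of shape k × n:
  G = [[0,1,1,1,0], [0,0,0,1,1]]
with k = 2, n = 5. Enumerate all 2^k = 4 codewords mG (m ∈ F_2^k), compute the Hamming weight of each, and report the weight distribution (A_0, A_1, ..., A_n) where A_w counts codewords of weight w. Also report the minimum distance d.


Weight distribution: A_0 = 1, A_2 = 1, A_3 = 2. Minimum distance d = 2.

Enumerate all 2^2 = 4 messages m ∈ F_2^2.
For each, compute codeword c = mG in F_2^5, then tally its weight.
  m = 00 → c = 00000, weight = 0.
  m = 10 → c = 01110, weight = 3.
  m = 01 → c = 00011, weight = 2.
  m = 11 → c = 01101, weight = 3.
Tally weights:
  weight 0: 1 codewords.
  weight 2: 1 codewords.
  weight 3: 2 codewords.
Minimum distance d = smallest w > 0 with A_w > 0 = 2.
Sanity: Σ A_w = 4 = 2^2 = 4 ✓.
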